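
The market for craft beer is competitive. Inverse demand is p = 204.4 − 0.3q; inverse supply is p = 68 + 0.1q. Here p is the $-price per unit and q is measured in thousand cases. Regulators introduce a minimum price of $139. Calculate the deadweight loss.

Competitive equilibrium: 204.4 − 0.3q = 68 + 0.1q → q* = 341, p* = 102.1.
At the floor p = 139, quantity demanded = (204.4 − 139)/0.3 = 218.
Sellers' marginal cost at q' = 218: 68 + 0.1·218 = 89.8.
Δq = 341 − 218 = 123; wedge = 139 − 89.8 = 49.2.
Welfare loss = ½ × 123 × 49.2 = $3025.80 thousand.

$3025.80 thousand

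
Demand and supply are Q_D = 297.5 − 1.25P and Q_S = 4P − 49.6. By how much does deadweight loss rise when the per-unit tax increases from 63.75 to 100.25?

2850.48

In inverse form: demand P = 238 − 0.8Q, supply P = 12.4 + 0.25Q.
Competitive equilibrium: 238 − 0.8Q = 12.4 + 0.25Q → Q* = 214.8571, P* = 66.1143.
For a per-unit tax t: ΔQ = t/1.05, so DWL = ½·t·(t/1.05) = t²/2.1.
At t = 63.75: DWL = 1935.268. At t = 100.25: DWL = 4785.744.
Increase = 4785.744 − 1935.268 = 2850.48.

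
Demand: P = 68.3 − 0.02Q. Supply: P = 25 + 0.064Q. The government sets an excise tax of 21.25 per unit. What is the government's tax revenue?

Competitive equilibrium: 68.3 − 0.02Q = 25 + 0.064Q → Q* = 515.4762, P* = 57.9905.
With the tax, the buyer price exceeds the seller price by 21.25: (68.3 − 0.02Q) − (25 + 0.064Q) = 21.25 → Q' = 262.5.
Tax revenue = 21.25 × 262.5 = 5578.125.

5578.125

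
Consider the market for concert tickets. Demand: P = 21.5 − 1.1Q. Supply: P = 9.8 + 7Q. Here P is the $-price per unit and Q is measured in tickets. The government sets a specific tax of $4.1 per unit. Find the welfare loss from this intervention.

Competitive equilibrium: 21.5 − 1.1Q = 9.8 + 7Q → Q* = 1.4444, P* = 19.9111.
With the tax, the buyer price exceeds the seller price by 4.1: (21.5 − 1.1Q) − (9.8 + 7Q) = 4.1 → Q' = 0.9383.
ΔQ = 1.4444 − 0.9383 = 0.5061; the wedge equals the tax, 4.1.
DWL = ½ × 0.5061 × 4.1 = $1.04.

$1.04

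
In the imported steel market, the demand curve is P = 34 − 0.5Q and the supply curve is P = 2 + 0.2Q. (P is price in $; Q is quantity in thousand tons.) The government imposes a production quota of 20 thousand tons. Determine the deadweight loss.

Competitive equilibrium: 34 − 0.5Q = 2 + 0.2Q → Q* = 45.7143, P* = 11.1429.
At Q = 20: demand price = 34 − 0.5·20 = 24; supply price = 2 + 0.2·20 = 6.
ΔQ = 45.7143 − 20 = 25.7143; wedge = 24 − 6 = 18.
DWL = ½ × 25.7143 × 18 = $231.43 thousand.

$231.43 thousand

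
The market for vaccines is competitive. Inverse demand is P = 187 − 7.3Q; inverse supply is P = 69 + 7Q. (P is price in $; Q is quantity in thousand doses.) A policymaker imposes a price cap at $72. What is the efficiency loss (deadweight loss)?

$437.59 thousand

Competitive equilibrium: 187 − 7.3Q = 69 + 7Q → Q* = 8.2517, P* = 126.7622.
At the ceiling P = 72, quantity supplied = (72 − 69)/7 = 0.4286.
Willingness to pay at Q' = 0.4286: 187 − 7.3·0.4286 = 183.8712.
ΔQ = 8.2517 − 0.4286 = 7.8231; wedge = 183.8712 − 72 = 111.8712.
Welfare loss = ½ × 7.8231 × 111.8712 = $437.59 thousand.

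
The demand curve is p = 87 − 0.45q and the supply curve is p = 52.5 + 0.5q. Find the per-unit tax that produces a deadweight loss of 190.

Competitive equilibrium: 87 − 0.45q = 52.5 + 0.5q → q* = 36.3158, p* = 70.6579.
A tax t gives Δq = t/0.95 and wedge t, so DWL = t²/1.9.
t²/1.9 = 190 → t² = 361 → t = 19.

19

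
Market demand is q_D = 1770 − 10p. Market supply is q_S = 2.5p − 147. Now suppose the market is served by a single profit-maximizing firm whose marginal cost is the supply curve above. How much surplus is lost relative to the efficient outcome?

In inverse form: demand p = 177 − 0.1q, supply p = 58.8 + 0.4q.
Competitive equilibrium: 177 − 0.1q = 58.8 + 0.4q → q* = 236.4, p* = 153.36.
Marginal revenue: MR = 177 − 0.2q. Set MR = MC: 177 − 0.2q = 58.8 + 0.4q → q_m = 197.
Price p_m = 177 − 0.1·197 = 157.3; MC(q_m) = 58.8 + 0.4·197 = 137.6.
Competitive q* = 236.4, so Δq = 39.4; wedge = 157.3 − 137.6 = 19.7.
Welfare loss = ½ × 39.4 × 19.7 = 388.09.

388.09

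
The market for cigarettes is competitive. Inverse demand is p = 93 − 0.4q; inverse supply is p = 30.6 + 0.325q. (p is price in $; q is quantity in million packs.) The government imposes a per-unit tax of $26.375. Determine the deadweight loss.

Competitive equilibrium: 93 − 0.4q = 30.6 + 0.325q → q* = 86.069, p* = 58.5724.
With the tax, the buyer price exceeds the seller price by 26.375: (93 − 0.4q) − (30.6 + 0.325q) = 26.375 → q' = 49.6897.
Δq = 86.069 − 49.6897 = 36.3793; the wedge equals the tax, 26.375.
Deadweight loss = ½ × 36.3793 × 26.375 = $479.75 million.

$479.75 million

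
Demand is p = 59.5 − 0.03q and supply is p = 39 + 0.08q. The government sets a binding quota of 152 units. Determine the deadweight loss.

64.95

Competitive equilibrium: 59.5 − 0.03q = 39 + 0.08q → q* = 186.3636, p* = 53.9091.
At q = 152: demand price = 59.5 − 0.03·152 = 54.94; supply price = 39 + 0.08·152 = 51.16.
Δq = 186.3636 − 152 = 34.3636; wedge = 54.94 − 51.16 = 3.78.
Welfare loss = ½ × 34.3636 × 3.78 = 64.95.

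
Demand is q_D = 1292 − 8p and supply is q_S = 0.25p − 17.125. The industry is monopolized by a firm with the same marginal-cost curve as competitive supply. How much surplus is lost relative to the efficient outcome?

0.91

In inverse form: demand p = 161.5 − 0.125q, supply p = 68.5 + 4q.
Competitive equilibrium: 161.5 − 0.125q = 68.5 + 4q → q* = 22.5455, p* = 158.6818.
Marginal revenue: MR = 161.5 − 0.25q. Set MR = MC: 161.5 − 0.25q = 68.5 + 4q → q_m = 21.8824.
Price p_m = 161.5 − 0.125·21.8824 = 158.7647; MC(q_m) = 68.5 + 4·21.8824 = 156.0296.
Competitive q* = 22.5455, so Δq = 0.6631; wedge = 158.7647 − 156.0296 = 2.7351.
Welfare loss = ½ × 0.6631 × 2.7351 = 0.91.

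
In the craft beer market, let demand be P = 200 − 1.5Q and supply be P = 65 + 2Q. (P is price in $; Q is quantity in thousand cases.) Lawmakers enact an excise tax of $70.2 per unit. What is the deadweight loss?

$704.01 thousand

Competitive equilibrium: 200 − 1.5Q = 65 + 2Q → Q* = 38.57143, P* = 142.14286.
With the tax, the buyer price exceeds the seller price by 70.2: (200 − 1.5Q) − (65 + 2Q) = 70.2 → Q' = 18.51429.
ΔQ = 38.57143 − 18.51429 = 20.05714; the wedge equals the tax, 70.2.
Welfare loss = ½ × 20.05714 × 70.2 = $704.01 thousand.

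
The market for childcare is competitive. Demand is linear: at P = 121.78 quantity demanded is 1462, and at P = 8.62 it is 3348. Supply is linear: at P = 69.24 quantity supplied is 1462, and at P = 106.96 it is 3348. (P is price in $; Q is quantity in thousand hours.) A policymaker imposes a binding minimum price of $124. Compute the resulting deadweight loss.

Demand slope = (8.62 − 121.78)/(3348 − 1462) = −0.06, so P = 209.5 − 0.06Q.
Supply slope = (106.96 − 69.24)/(3348 − 1462) = 0.02, so P = 40 + 0.02Q.
Competitive equilibrium: 209.5 − 0.06Q = 40 + 0.02Q → Q* = 2118.75, P* = 82.375.
At the floor P = 124, quantity demanded = (209.5 − 124)/0.06 = 1425.
Sellers' marginal cost at Q' = 1425: 40 + 0.02·1425 = 68.5.
ΔQ = 2118.75 − 1425 = 693.75; wedge = 124 − 68.5 = 55.5.
DWL = ½ × 693.75 × 55.5 = $19251.56 thousand.

$19251.56 thousand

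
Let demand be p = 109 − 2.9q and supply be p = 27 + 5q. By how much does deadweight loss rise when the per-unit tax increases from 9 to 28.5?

Competitive equilibrium: 109 − 2.9q = 27 + 5q → q* = 10.3797, p* = 78.8987.
For a per-unit tax t: Δq = t/7.9, so DWL = ½·t·(t/7.9) = t²/15.8.
At t = 9: DWL = 5.127. At t = 28.5: DWL = 51.408.
Increase = 51.408 − 5.127 = 46.28.

46.28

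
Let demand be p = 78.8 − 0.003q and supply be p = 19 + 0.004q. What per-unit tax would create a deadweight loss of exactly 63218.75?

Competitive equilibrium: 78.8 − 0.003q = 19 + 0.004q → q* = 8542.8571, p* = 53.1714.
A tax t gives Δq = t/0.007 and wedge t, so DWL = t²/0.014.
t²/0.014 = 63218.75 → t² = 885.0625 → t = 29.75.

29.75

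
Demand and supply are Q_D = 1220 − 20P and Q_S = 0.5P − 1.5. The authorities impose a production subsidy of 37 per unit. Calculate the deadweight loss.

333.90

In inverse form: demand P = 61 − 0.05Q, supply P = 3 + 2Q.
Competitive equilibrium: 61 − 0.05Q = 3 + 2Q → Q* = 28.2927, P* = 59.5854.
The subsidy lowers effective supply by 37: P = 2Q − 34.
New quantity: 61 − 0.05Q = 2Q − 34 → Q' = 46.3415.
Overproduction ΔQ = 46.3415 − 28.2927 = 18.0488; wedge = subsidy = 37.
Deadweight loss = ½ × 18.0488 × 37 = 333.90.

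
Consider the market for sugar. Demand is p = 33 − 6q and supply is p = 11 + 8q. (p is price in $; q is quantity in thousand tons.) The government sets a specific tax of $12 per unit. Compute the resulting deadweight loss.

Competitive equilibrium: 33 − 6q = 11 + 8q → q* = 1.5714, p* = 23.5714.
With the tax, the buyer price exceeds the seller price by 12: (33 − 6q) − (11 + 8q) = 12 → q' = 0.7143.
Δq = 1.5714 − 0.7143 = 0.8571; the wedge equals the tax, 12.
DWL = ½ × 0.8571 × 12 = $5.14 thousand.

$5.14 thousand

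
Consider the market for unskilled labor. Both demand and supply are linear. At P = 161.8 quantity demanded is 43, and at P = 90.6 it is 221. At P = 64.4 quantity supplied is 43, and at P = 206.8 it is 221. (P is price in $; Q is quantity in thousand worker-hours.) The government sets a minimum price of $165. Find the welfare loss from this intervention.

$4770.42 thousand

Demand slope = (90.6 − 161.8)/(221 − 43) = −0.4, so P = 179 − 0.4Q.
Supply slope = (206.8 − 64.4)/(221 − 43) = 0.8, so P = 30 + 0.8Q.
Competitive equilibrium: 179 − 0.4Q = 30 + 0.8Q → Q* = 124.1667, P* = 129.3333.
At the floor P = 165, quantity demanded = (179 − 165)/0.4 = 35.
Sellers' marginal cost at Q' = 35: 30 + 0.8·35 = 58.
ΔQ = 124.1667 − 35 = 89.1667; wedge = 165 − 58 = 107.
Welfare loss = ½ × 89.1667 × 107 = $4770.42 thousand.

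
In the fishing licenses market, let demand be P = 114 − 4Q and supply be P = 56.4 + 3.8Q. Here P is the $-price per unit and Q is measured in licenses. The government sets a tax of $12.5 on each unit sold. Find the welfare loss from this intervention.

$10.02

Competitive equilibrium: 114 − 4Q = 56.4 + 3.8Q → Q* = 7.3846, P* = 84.4615.
With the tax, the buyer price exceeds the seller price by 12.5: (114 − 4Q) − (56.4 + 3.8Q) = 12.5 → Q' = 5.7821.
ΔQ = 7.3846 − 5.7821 = 1.6025; the wedge equals the tax, 12.5.
DWL = ½ × 1.6025 × 12.5 = $10.02.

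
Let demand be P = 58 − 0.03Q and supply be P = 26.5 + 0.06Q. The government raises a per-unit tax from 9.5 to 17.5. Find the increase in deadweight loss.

Competitive equilibrium: 58 − 0.03Q = 26.5 + 0.06Q → Q* = 350, P* = 47.5.
For a per-unit tax t: ΔQ = t/0.09, so DWL = ½·t·(t/0.09) = t²/0.18.
At t = 9.5: DWL = 501.389. At t = 17.5: DWL = 1701.389.
Increase = 1701.389 − 501.389 = 1200.

1200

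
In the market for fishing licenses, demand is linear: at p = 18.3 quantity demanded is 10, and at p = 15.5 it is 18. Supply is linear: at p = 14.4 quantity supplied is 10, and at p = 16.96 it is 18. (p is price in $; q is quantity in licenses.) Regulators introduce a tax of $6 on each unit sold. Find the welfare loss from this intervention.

$26.87

Demand slope = (15.5 − 18.3)/(18 − 10) = −0.35, so p = 21.8 − 0.35q.
Supply slope = (16.96 − 14.4)/(18 − 10) = 0.32, so p = 11.2 + 0.32q.
Competitive equilibrium: 21.8 − 0.35q = 11.2 + 0.32q → q* = 15.8209, p* = 16.2627.
With the tax, the buyer price exceeds the seller price by 6: (21.8 − 0.35q) − (11.2 + 0.32q) = 6 → q' = 6.8657.
Δq = 15.8209 − 6.8657 = 8.9552; the wedge equals the tax, 6.
DWL = ½ × 8.9552 × 6 = $26.87.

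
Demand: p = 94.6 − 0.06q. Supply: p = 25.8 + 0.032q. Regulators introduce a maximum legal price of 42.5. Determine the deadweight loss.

2348.48

Competitive equilibrium: 94.6 − 0.06q = 25.8 + 0.032q → q* = 747.8261, p* = 49.7304.
At the ceiling p = 42.5, quantity supplied = (42.5 − 25.8)/0.032 = 521.875.
Willingness to pay at q' = 521.875: 94.6 − 0.06·521.875 = 63.2875.
Δq = 747.8261 − 521.875 = 225.9511; wedge = 63.2875 − 42.5 = 20.7875.
DWL = ½ × 225.9511 × 20.7875 = 2348.48.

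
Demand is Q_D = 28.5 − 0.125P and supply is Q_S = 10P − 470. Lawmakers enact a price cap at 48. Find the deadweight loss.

617.28

In inverse form: demand P = 228 − 8Q, supply P = 47 + 0.1Q.
Competitive equilibrium: 228 − 8Q = 47 + 0.1Q → Q* = 22.34568, P* = 49.23457.
At the ceiling P = 48, quantity supplied = (48 − 47)/0.1 = 10.
Willingness to pay at Q' = 10: 228 − 8·10 = 148.
ΔQ = 22.34568 − 10 = 12.34568; wedge = 148 − 48 = 100.
Welfare loss = ½ × 12.34568 × 100 = 617.28.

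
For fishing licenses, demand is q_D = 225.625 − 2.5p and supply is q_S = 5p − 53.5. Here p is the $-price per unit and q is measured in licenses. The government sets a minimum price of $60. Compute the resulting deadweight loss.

In inverse form: demand p = 90.25 − 0.4q, supply p = 10.7 + 0.2q.
Competitive equilibrium: 90.25 − 0.4q = 10.7 + 0.2q → q* = 132.58333, p* = 37.21667.
At the floor p = 60, quantity demanded = (90.25 − 60)/0.4 = 75.625.
Sellers' marginal cost at q' = 75.625: 10.7 + 0.2·75.625 = 25.825.
Δq = 132.58333 − 75.625 = 56.95833; wedge = 60 − 25.825 = 34.175.
Welfare loss = ½ × 56.95833 × 34.175 = $973.28.

$973.28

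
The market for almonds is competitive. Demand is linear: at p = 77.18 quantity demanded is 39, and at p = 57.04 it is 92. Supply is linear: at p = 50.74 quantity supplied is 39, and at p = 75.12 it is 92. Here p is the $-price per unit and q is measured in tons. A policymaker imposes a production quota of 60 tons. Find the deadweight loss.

$46.10

Demand slope = (57.04 − 77.18)/(92 − 39) = −0.38, so p = 92 − 0.38q.
Supply slope = (75.12 − 50.74)/(92 − 39) = 0.46, so p = 32.8 + 0.46q.
Competitive equilibrium: 92 − 0.38q = 32.8 + 0.46q → q* = 70.4762, p* = 65.219.
At q = 60: demand price = 92 − 0.38·60 = 69.2; supply price = 32.8 + 0.46·60 = 60.4.
Δq = 70.4762 − 60 = 10.4762; wedge = 69.2 − 60.4 = 8.8.
Deadweight loss = ½ × 10.4762 × 8.8 = $46.10.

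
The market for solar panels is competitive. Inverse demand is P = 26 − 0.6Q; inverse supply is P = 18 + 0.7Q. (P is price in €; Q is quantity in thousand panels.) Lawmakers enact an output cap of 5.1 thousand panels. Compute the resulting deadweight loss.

€0.72 thousand

Competitive equilibrium: 26 − 0.6Q = 18 + 0.7Q → Q* = 6.1538, P* = 22.3077.
At Q = 5.1: demand price = 26 − 0.6·5.1 = 22.94; supply price = 18 + 0.7·5.1 = 21.57.
ΔQ = 6.1538 − 5.1 = 1.0538; wedge = 22.94 − 21.57 = 1.37.
The triangle = ½ × 1.0538 × 1.37 = €0.72 thousand.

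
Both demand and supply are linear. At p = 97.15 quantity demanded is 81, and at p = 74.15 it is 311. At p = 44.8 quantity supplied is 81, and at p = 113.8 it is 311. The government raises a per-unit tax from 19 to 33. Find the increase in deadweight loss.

910

Demand slope = (74.15 − 97.15)/(311 − 81) = −0.1, so p = 105.25 − 0.1q.
Supply slope = (113.8 − 44.8)/(311 − 81) = 0.3, so p = 20.5 + 0.3q.
Competitive equilibrium: 105.25 − 0.1q = 20.5 + 0.3q → q* = 211.875, p* = 84.0625.
For a per-unit tax t: Δq = t/0.4, so DWL = ½·t·(t/0.4) = t²/0.8.
At t = 19: DWL = 451.25. At t = 33: DWL = 1361.25.
Increase = 1361.25 − 451.25 = 910.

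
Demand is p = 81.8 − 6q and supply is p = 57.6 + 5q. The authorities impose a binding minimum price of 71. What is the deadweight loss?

Competitive equilibrium: 81.8 − 6q = 57.6 + 5q → q* = 2.2, p* = 68.6.
At the floor p = 71, quantity demanded = (81.8 − 71)/6 = 1.8.
Sellers' marginal cost at q' = 1.8: 57.6 + 5·1.8 = 66.6.
Δq = 2.2 − 1.8 = 0.4; wedge = 71 − 66.6 = 4.4.
Deadweight loss = ½ × 0.4 × 4.4 = 0.88.

0.88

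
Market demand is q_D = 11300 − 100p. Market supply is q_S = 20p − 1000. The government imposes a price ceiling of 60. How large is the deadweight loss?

21675

In inverse form: demand p = 113 − 0.01q, supply p = 50 + 0.05q.
Competitive equilibrium: 113 − 0.01q = 50 + 0.05q → q* = 1050, p* = 102.5.
At the ceiling p = 60, quantity supplied = (60 − 50)/0.05 = 200.
Willingness to pay at q' = 200: 113 − 0.01·200 = 111.
Δq = 1050 − 200 = 850; wedge = 111 − 60 = 51.
DWL = ½ × 850 × 51 = 21675.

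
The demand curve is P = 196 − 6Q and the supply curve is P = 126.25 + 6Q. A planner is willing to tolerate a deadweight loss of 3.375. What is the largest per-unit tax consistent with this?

9

Competitive equilibrium: 196 − 6Q = 126.25 + 6Q → Q* = 5.8125, P* = 161.125.
A tax t gives ΔQ = t/12 and wedge t, so DWL = t²/24.
t²/24 = 3.375 → t² = 81 → t = 9.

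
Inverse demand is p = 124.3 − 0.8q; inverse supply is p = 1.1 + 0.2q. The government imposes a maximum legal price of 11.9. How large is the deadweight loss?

2394.32

Competitive equilibrium: 124.3 − 0.8q = 1.1 + 0.2q → q* = 123.2, p* = 25.74.
At the ceiling p = 11.9, quantity supplied = (11.9 − 1.1)/0.2 = 54.
Willingness to pay at q' = 54: 124.3 − 0.8·54 = 81.1.
Δq = 123.2 − 54 = 69.2; wedge = 81.1 − 11.9 = 69.2.
Deadweight loss = ½ × 69.2 × 69.2 = 2394.32.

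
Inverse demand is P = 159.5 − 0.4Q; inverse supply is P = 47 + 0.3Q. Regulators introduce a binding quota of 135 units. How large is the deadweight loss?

231.43

Competitive equilibrium: 159.5 − 0.4Q = 47 + 0.3Q → Q* = 160.7143, P* = 95.2143.
At Q = 135: demand price = 159.5 − 0.4·135 = 105.5; supply price = 47 + 0.3·135 = 87.5.
ΔQ = 160.7143 − 135 = 25.7143; wedge = 105.5 − 87.5 = 18.
The triangle = ½ × 25.7143 × 18 = 231.43.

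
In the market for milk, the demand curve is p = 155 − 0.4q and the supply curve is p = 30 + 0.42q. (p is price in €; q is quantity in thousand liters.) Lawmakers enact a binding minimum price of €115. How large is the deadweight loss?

Competitive equilibrium: 155 − 0.4q = 30 + 0.42q → q* = 152.439, p* = 94.0244.
At the floor p = 115, quantity demanded = (155 − 115)/0.4 = 100.
Sellers' marginal cost at q' = 100: 30 + 0.42·100 = 72.
Δq = 152.439 − 100 = 52.439; wedge = 115 − 72 = 43.
The triangle = ½ × 52.439 × 43 = €1127.44 thousand.

€1127.44 thousand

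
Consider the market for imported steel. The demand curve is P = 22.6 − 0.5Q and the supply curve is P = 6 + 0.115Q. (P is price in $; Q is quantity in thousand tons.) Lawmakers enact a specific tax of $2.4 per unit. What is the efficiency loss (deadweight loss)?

Competitive equilibrium: 22.6 − 0.5Q = 6 + 0.115Q → Q* = 26.9919, P* = 9.1041.
With the tax, the buyer price exceeds the seller price by 2.4: (22.6 − 0.5Q) − (6 + 0.115Q) = 2.4 → Q' = 23.0894.
ΔQ = 26.9919 − 23.0894 = 3.9025; the wedge equals the tax, 2.4.
Welfare loss = ½ × 3.9025 × 2.4 = $4.68 thousand.

$4.68 thousand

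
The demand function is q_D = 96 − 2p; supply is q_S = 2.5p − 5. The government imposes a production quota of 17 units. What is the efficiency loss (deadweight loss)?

In inverse form: demand p = 48 − 0.5q, supply p = 2 + 0.4q.
Competitive equilibrium: 48 − 0.5q = 2 + 0.4q → q* = 51.1111, p* = 22.4444.
At q = 17: demand price = 48 − 0.5·17 = 39.5; supply price = 2 + 0.4·17 = 8.8.
Δq = 51.1111 − 17 = 34.1111; wedge = 39.5 − 8.8 = 30.7.
Welfare loss = ½ × 34.1111 × 30.7 = 523.61.

523.61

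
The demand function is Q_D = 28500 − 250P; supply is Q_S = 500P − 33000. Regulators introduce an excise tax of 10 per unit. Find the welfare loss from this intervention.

8333.33

In inverse form: demand P = 114 − 0.004Q, supply P = 66 + 0.002Q.
Competitive equilibrium: 114 − 0.004Q = 66 + 0.002Q → Q* = 8000, P* = 82.
With the tax, the buyer price exceeds the seller price by 10: (114 − 0.004Q) − (66 + 0.002Q) = 10 → Q' = 6333.3333.
ΔQ = 8000 − 6333.3333 = 1666.6667; the wedge equals the tax, 10.
Deadweight loss = ½ × 1666.6667 × 10 = 8333.33.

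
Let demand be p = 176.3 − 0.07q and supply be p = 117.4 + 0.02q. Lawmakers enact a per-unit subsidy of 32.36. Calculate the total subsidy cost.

32813.04

Competitive equilibrium: 176.3 − 0.07q = 117.4 + 0.02q → q* = 654.4444, p* = 130.4889.
The subsidy lowers effective supply by 32.36: p = 85.04 + 0.02q.
New quantity: 176.3 − 0.07q = 85.04 + 0.02q → q' = 1014.
Total subsidy cost = 32.36 × 1014 = 32813.04.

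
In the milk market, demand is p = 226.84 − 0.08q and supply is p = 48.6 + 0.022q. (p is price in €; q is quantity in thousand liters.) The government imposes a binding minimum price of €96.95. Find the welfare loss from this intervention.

Competitive equilibrium: 226.84 − 0.08q = 48.6 + 0.022q → q* = 1747.45098, p* = 87.04392.
At the floor p = 96.95, quantity demanded = (226.84 − 96.95)/0.08 = 1623.625.
Sellers' marginal cost at q' = 1623.625: 48.6 + 0.022·1623.625 = 84.31975.
Δq = 1747.45098 − 1623.625 = 123.82598; wedge = 96.95 − 84.31975 = 12.63025.
DWL = ½ × 123.82598 × 12.63025 = €781.98 thousand.

€781.98 thousand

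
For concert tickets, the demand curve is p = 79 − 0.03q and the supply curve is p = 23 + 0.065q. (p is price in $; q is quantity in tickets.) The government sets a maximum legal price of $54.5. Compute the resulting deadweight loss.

Competitive equilibrium: 79 − 0.03q = 23 + 0.065q → q* = 589.4737, p* = 61.3158.
At the ceiling p = 54.5, quantity supplied = (54.5 − 23)/0.065 = 484.6154.
Willingness to pay at q' = 484.6154: 79 − 0.03·484.6154 = 64.4615.
Δq = 589.4737 − 484.6154 = 104.8583; wedge = 64.4615 − 54.5 = 9.9615.
Deadweight loss = ½ × 104.8583 × 9.9615 = $522.27.

$522.27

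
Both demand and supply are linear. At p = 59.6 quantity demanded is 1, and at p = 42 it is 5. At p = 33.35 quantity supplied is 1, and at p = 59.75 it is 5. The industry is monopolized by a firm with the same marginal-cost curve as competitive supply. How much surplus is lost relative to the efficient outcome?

Demand slope = (42 − 59.6)/(5 − 1) = −4.4, so p = 64 − 4.4q.
Supply slope = (59.75 − 33.35)/(5 − 1) = 6.6, so p = 26.75 + 6.6q.
Competitive equilibrium: 64 − 4.4q = 26.75 + 6.6q → q* = 3.3864, p* = 49.1.
Marginal revenue: MR = 64 − 8.8q. Set MR = MC: 64 − 8.8q = 26.75 + 6.6q → q_m = 2.4188.
Price p_m = 64 − 4.4·2.4188 = 53.3573; MC(q_m) = 26.75 + 6.6·2.4188 = 42.7141.
Competitive q* = 3.3864, so Δq = 0.9676; wedge = 53.3573 − 42.7141 = 10.6432.
The triangle = ½ × 0.9676 × 10.6432 = 5.15.

5.15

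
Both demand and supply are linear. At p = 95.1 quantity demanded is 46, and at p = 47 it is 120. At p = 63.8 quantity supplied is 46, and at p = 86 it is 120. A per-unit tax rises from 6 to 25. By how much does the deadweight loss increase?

Demand slope = (47 − 95.1)/(120 − 46) = −0.65, so p = 125 − 0.65q.
Supply slope = (86 − 63.8)/(120 − 46) = 0.3, so p = 50 + 0.3q.
Competitive equilibrium: 125 − 0.65q = 50 + 0.3q → q* = 78.9474, p* = 73.6842.
For a per-unit tax t: Δq = t/0.95, so DWL = ½·t·(t/0.95) = t²/1.9.
At t = 6: DWL = 18.947. At t = 25: DWL = 328.947.
Increase = 328.947 − 18.947 = 310.

310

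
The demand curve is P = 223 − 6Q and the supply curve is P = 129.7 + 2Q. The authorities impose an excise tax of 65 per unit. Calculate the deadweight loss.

264.06

Competitive equilibrium: 223 − 6Q = 129.7 + 2Q → Q* = 11.6625, P* = 153.025.
With the tax, the buyer price exceeds the seller price by 65: (223 − 6Q) − (129.7 + 2Q) = 65 → Q' = 3.5375.
ΔQ = 11.6625 − 3.5375 = 8.125; the wedge equals the tax, 65.
DWL = ½ × 8.125 × 65 = 264.06.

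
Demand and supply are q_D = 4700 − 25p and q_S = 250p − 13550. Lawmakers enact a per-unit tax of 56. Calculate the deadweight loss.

35636.36

In inverse form: demand p = 188 − 0.04q, supply p = 54.2 + 0.004q.
Competitive equilibrium: 188 − 0.04q = 54.2 + 0.004q → q* = 3040.9091, p* = 66.3636.
With the tax, the buyer price exceeds the seller price by 56: (188 − 0.04q) − (54.2 + 0.004q) = 56 → q' = 1768.1818.
Δq = 3040.9091 − 1768.1818 = 1272.7273; the wedge equals the tax, 56.
DWL = ½ × 1272.7273 × 56 = 35636.36.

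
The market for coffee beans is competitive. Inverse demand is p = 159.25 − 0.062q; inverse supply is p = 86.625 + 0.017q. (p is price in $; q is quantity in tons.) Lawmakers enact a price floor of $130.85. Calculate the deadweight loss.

Competitive equilibrium: 159.25 − 0.062q = 86.625 + 0.017q → q* = 919.3038, p* = 102.2532.
At the floor p = 130.85, quantity demanded = (159.25 − 130.85)/0.062 = 458.0645.
Sellers' marginal cost at q' = 458.0645: 86.625 + 0.017·458.0645 = 94.4121.
Δq = 919.3038 − 458.0645 = 461.2393; wedge = 130.85 − 94.4121 = 36.4379.
DWL = ½ × 461.2393 × 36.4379 = $8403.30.

$8403.30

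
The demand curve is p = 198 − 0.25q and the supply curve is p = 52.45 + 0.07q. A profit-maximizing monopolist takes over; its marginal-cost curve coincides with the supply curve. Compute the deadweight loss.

6367.59

Competitive equilibrium: 198 − 0.25q = 52.45 + 0.07q → q* = 454.84375, p* = 84.289063.
Marginal revenue: MR = 198 − 0.5q. Set MR = MC: 198 − 0.5q = 52.45 + 0.07q → q_m = 255.350877.
Price p_m = 198 − 0.25·255.350877 = 134.162281; MC(q_m) = 52.45 + 0.07·255.350877 = 70.324561.
Competitive q* = 454.84375, so Δq = 199.492873; wedge = 134.162281 − 70.324561 = 63.83772.
DWL = ½ × 199.492873 × 63.83772 = 6367.59.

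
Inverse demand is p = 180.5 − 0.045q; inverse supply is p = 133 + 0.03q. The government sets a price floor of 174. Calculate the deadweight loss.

8962.96

Competitive equilibrium: 180.5 − 0.045q = 133 + 0.03q → q* = 633.33333, p* = 152.
At the floor p = 174, quantity demanded = (180.5 − 174)/0.045 = 144.44444.
Sellers' marginal cost at q' = 144.44444: 133 + 0.03·144.44444 = 137.33333.
Δq = 633.33333 − 144.44444 = 488.88889; wedge = 174 − 137.33333 = 36.66667.
The triangle = ½ × 488.88889 × 36.66667 = 8962.96.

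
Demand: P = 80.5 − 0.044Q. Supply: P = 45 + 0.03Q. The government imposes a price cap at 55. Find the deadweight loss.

Competitive equilibrium: 80.5 − 0.044Q = 45 + 0.03Q → Q* = 479.7297, P* = 59.3919.
At the ceiling P = 55, quantity supplied = (55 − 45)/0.03 = 333.3333.
Willingness to pay at Q' = 333.3333: 80.5 − 0.044·333.3333 = 65.8333.
ΔQ = 479.7297 − 333.3333 = 146.3964; wedge = 65.8333 − 55 = 10.8333.
Welfare loss = ½ × 146.3964 × 10.8333 = 792.98.

792.98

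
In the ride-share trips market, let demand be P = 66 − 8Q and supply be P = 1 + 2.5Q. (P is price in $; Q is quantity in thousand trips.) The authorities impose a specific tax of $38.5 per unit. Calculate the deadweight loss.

$70.58 thousand

Competitive equilibrium: 66 − 8Q = 1 + 2.5Q → Q* = 6.1905, P* = 16.4762.
With the tax, the buyer price exceeds the seller price by 38.5: (66 − 8Q) − (1 + 2.5Q) = 38.5 → Q' = 2.5238.
ΔQ = 6.1905 − 2.5238 = 3.6667; the wedge equals the tax, 38.5.
DWL = ½ × 3.6667 × 38.5 = $70.58 thousand.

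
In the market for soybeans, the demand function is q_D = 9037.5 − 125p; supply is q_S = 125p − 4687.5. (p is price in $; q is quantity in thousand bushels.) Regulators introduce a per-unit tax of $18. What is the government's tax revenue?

In inverse form: demand p = 72.3 − 0.008q, supply p = 37.5 + 0.008q.
Competitive equilibrium: 72.3 − 0.008q = 37.5 + 0.008q → q* = 2175, p* = 54.9.
With the tax, the buyer price exceeds the seller price by 18: (72.3 − 0.008q) − (37.5 + 0.008q) = 18 → q' = 1050.
Tax revenue = 18 × 1050 = $18900 thousand.

$18900 thousand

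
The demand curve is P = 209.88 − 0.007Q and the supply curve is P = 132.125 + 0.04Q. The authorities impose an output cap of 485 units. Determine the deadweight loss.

32134.06

Competitive equilibrium: 209.88 − 0.007Q = 132.125 + 0.04Q → Q* = 1654.3617, P* = 198.2995.
At Q = 485: demand price = 209.88 − 0.007·485 = 206.485; supply price = 132.125 + 0.04·485 = 151.525.
ΔQ = 1654.3617 − 485 = 1169.3617; wedge = 206.485 − 151.525 = 54.96.
DWL = ½ × 1169.3617 × 54.96 = 32134.06.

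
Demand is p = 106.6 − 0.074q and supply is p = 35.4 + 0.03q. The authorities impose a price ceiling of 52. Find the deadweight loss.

896.22

Competitive equilibrium: 106.6 − 0.074q = 35.4 + 0.03q → q* = 684.6154, p* = 55.9385.
At the ceiling p = 52, quantity supplied = (52 − 35.4)/0.03 = 553.3333.
Willingness to pay at q' = 553.3333: 106.6 − 0.074·553.3333 = 65.6533.
Δq = 684.6154 − 553.3333 = 131.2821; wedge = 65.6533 − 52 = 13.6533.
The triangle = ½ × 131.2821 × 13.6533 = 896.22.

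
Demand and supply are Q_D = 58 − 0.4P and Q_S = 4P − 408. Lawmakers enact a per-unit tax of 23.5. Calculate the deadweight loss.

100.41

In inverse form: demand P = 145 − 2.5Q, supply P = 102 + 0.25Q.
Competitive equilibrium: 145 − 2.5Q = 102 + 0.25Q → Q* = 15.6364, P* = 105.9091.
With the tax, the buyer price exceeds the seller price by 23.5: (145 − 2.5Q) − (102 + 0.25Q) = 23.5 → Q' = 7.0909.
ΔQ = 15.6364 − 7.0909 = 8.5455; the wedge equals the tax, 23.5.
Deadweight loss = ½ × 8.5455 × 23.5 = 100.41.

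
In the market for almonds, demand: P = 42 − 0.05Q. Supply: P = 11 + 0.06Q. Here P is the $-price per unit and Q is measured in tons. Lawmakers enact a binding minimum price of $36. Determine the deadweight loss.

Competitive equilibrium: 42 − 0.05Q = 11 + 0.06Q → Q* = 281.8182, P* = 27.9091.
At the floor P = 36, quantity demanded = (42 − 36)/0.05 = 120.
Sellers' marginal cost at Q' = 120: 11 + 0.06·120 = 18.2.
ΔQ = 281.8182 − 120 = 161.8182; wedge = 36 − 18.2 = 17.8.
The triangle = ½ × 161.8182 × 17.8 = $1440.18.

$1440.18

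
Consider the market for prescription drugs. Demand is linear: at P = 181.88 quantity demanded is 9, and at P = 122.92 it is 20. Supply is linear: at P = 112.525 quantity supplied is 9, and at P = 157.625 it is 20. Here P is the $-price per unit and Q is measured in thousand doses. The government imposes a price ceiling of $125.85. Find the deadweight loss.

$78.79 thousand

Demand slope = (122.92 − 181.88)/(20 − 9) = −5.36, so P = 230.12 − 5.36Q.
Supply slope = (157.625 − 112.525)/(20 − 9) = 4.1, so P = 75.625 + 4.1Q.
Competitive equilibrium: 230.12 − 5.36Q = 75.625 + 4.1Q → Q* = 16.3314, P* = 142.5837.
At the ceiling P = 125.85, quantity supplied = (125.85 − 75.625)/4.1 = 12.25.
Willingness to pay at Q' = 12.25: 230.12 − 5.36·12.25 = 164.46.
ΔQ = 16.3314 − 12.25 = 4.0814; wedge = 164.46 − 125.85 = 38.61.
DWL = ½ × 4.0814 × 38.61 = $78.79 thousand.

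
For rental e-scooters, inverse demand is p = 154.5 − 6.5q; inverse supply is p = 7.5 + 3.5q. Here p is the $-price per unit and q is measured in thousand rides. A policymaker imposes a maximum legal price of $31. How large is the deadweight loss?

Competitive equilibrium: 154.5 − 6.5q = 7.5 + 3.5q → q* = 14.7, p* = 58.95.
At the ceiling p = 31, quantity supplied = (31 − 7.5)/3.5 = 6.7143.
Willingness to pay at q' = 6.7143: 154.5 − 6.5·6.7143 = 110.8571.
Δq = 14.7 − 6.7143 = 7.9857; wedge = 110.8571 − 31 = 79.8571.
Deadweight loss = ½ × 7.9857 × 79.8571 = $318.86 thousand.

$318.86 thousand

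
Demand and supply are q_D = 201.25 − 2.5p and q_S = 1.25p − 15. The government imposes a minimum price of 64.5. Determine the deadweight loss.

In inverse form: demand p = 80.5 − 0.4q, supply p = 12 + 0.8q.
Competitive equilibrium: 80.5 − 0.4q = 12 + 0.8q → q* = 57.0833, p* = 57.6667.
At the floor p = 64.5, quantity demanded = (80.5 − 64.5)/0.4 = 40.
Sellers' marginal cost at q' = 40: 12 + 0.8·40 = 44.
Δq = 57.0833 − 40 = 17.0833; wedge = 64.5 − 44 = 20.5.
The triangle = ½ × 17.0833 × 20.5 = 175.10.

175.10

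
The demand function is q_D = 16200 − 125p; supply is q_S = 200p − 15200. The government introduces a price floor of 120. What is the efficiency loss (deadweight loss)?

55538.46

In inverse form: demand p = 129.6 − 0.008q, supply p = 76 + 0.005q.
Competitive equilibrium: 129.6 − 0.008q = 76 + 0.005q → q* = 4123.0769, p* = 96.6154.
At the floor p = 120, quantity demanded = (129.6 − 120)/0.008 = 1200.
Sellers' marginal cost at q' = 1200: 76 + 0.005·1200 = 82.
Δq = 4123.0769 − 1200 = 2923.0769; wedge = 120 − 82 = 38.
The triangle = ½ × 2923.0769 × 38 = 55538.46.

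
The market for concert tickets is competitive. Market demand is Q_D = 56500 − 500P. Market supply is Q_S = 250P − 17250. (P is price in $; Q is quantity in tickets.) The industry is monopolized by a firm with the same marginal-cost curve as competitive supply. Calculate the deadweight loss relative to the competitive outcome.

$10083.33

In inverse form: demand P = 113 − 0.002Q, supply P = 69 + 0.004Q.
Competitive equilibrium: 113 − 0.002Q = 69 + 0.004Q → Q* = 7333.3333, P* = 98.3333.
Marginal revenue: MR = 113 − 0.004Q. Set MR = MC: 113 − 0.004Q = 69 + 0.004Q → Q_m = 5500.
Price P_m = 113 − 0.002·5500 = 102; MC(Q_m) = 69 + 0.004·5500 = 91.
Competitive Q* = 7333.3333, so ΔQ = 1833.3333; wedge = 102 − 91 = 11.
Deadweight loss = ½ × 1833.3333 × 11 = $10083.33.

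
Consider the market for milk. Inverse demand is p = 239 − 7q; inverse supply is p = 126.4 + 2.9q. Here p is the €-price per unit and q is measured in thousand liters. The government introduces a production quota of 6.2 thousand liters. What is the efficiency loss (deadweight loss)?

€132.50 thousand

Competitive equilibrium: 239 − 7q = 126.4 + 2.9q → q* = 11.3737, p* = 159.3838.
At q = 6.2: demand price = 239 − 7·6.2 = 195.6; supply price = 126.4 + 2.9·6.2 = 144.38.
Δq = 11.3737 − 6.2 = 5.1737; wedge = 195.6 − 144.38 = 51.22.
Deadweight loss = ½ × 5.1737 × 51.22 = €132.50 thousand.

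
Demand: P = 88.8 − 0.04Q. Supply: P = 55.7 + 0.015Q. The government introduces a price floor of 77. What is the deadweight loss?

Competitive equilibrium: 88.8 − 0.04Q = 55.7 + 0.015Q → Q* = 601.8182, P* = 64.7273.
At the floor P = 77, quantity demanded = (88.8 − 77)/0.04 = 295.
Sellers' marginal cost at Q' = 295: 55.7 + 0.015·295 = 60.125.
ΔQ = 601.8182 − 295 = 306.8182; wedge = 77 − 60.125 = 16.875.
Welfare loss = ½ × 306.8182 × 16.875 = 2588.78.

2588.78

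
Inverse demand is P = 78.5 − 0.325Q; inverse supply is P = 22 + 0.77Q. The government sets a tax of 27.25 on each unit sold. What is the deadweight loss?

Competitive equilibrium: 78.5 − 0.325Q = 22 + 0.77Q → Q* = 51.5982, P* = 61.7306.
With the tax, the buyer price exceeds the seller price by 27.25: (78.5 − 0.325Q) − (22 + 0.77Q) = 27.25 → Q' = 26.7123.
ΔQ = 51.5982 − 26.7123 = 24.8859; the wedge equals the tax, 27.25.
Welfare loss = ½ × 24.8859 × 27.25 = 339.07.

339.07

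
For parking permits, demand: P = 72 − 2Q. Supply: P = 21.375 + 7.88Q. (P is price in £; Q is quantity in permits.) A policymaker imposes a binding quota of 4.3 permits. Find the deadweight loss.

£3.35

Competitive equilibrium: 72 − 2Q = 21.375 + 7.88Q → Q* = 5.124, P* = 61.752.
At Q = 4.3: demand price = 72 − 2·4.3 = 63.4; supply price = 21.375 + 7.88·4.3 = 55.259.
ΔQ = 5.124 − 4.3 = 0.824; wedge = 63.4 − 55.259 = 8.141.
Deadweight loss = ½ × 0.824 × 8.141 = £3.35.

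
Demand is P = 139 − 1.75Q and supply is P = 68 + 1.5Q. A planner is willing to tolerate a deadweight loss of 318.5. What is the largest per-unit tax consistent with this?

Competitive equilibrium: 139 − 1.75Q = 68 + 1.5Q → Q* = 21.8462, P* = 100.7692.
A tax t gives ΔQ = t/3.25 and wedge t, so DWL = t²/6.5.
t²/6.5 = 318.5 → t² = 2070.25 → t = 45.5.

45.5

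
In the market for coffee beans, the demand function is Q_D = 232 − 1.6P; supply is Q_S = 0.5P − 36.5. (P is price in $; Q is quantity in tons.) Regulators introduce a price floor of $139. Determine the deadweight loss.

$417.19

In inverse form: demand P = 145 − 0.625Q, supply P = 73 + 2Q.
Competitive equilibrium: 145 − 0.625Q = 73 + 2Q → Q* = 27.4286, P* = 127.8571.
At the floor P = 139, quantity demanded = (145 − 139)/0.625 = 9.6.
Sellers' marginal cost at Q' = 9.6: 73 + 2·9.6 = 92.2.
ΔQ = 27.4286 − 9.6 = 17.8286; wedge = 139 − 92.2 = 46.8.
DWL = ½ × 17.8286 × 46.8 = $417.19.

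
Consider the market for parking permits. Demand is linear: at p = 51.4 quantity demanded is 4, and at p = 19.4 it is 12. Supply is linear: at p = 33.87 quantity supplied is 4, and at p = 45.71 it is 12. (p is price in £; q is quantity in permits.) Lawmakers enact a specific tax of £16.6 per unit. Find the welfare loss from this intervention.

£25.14

Demand slope = (19.4 − 51.4)/(12 − 4) = −4, so p = 67.4 − 4q.
Supply slope = (45.71 − 33.87)/(12 − 4) = 1.48, so p = 27.95 + 1.48q.
Competitive equilibrium: 67.4 − 4q = 27.95 + 1.48q → q* = 7.1989, p* = 38.6044.
With the tax, the buyer price exceeds the seller price by 16.6: (67.4 − 4q) − (27.95 + 1.48q) = 16.6 → q' = 4.1697.
Δq = 7.1989 − 4.1697 = 3.0292; the wedge equals the tax, 16.6.
DWL = ½ × 3.0292 × 16.6 = £25.14.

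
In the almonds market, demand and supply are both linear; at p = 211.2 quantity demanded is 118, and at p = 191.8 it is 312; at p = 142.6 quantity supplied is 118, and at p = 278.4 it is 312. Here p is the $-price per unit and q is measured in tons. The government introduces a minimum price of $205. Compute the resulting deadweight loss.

$225.625

Demand slope = (191.8 − 211.2)/(312 − 118) = −0.1, so p = 223 − 0.1q.
Supply slope = (278.4 − 142.6)/(312 − 118) = 0.7, so p = 60 + 0.7q.
Competitive equilibrium: 223 − 0.1q = 60 + 0.7q → q* = 203.75, p* = 202.625.
At the floor p = 205, quantity demanded = (223 − 205)/0.1 = 180.
Sellers' marginal cost at q' = 180: 60 + 0.7·180 = 186.
Δq = 203.75 − 180 = 23.75; wedge = 205 − 186 = 19.
The triangle = ½ × 23.75 × 19 = $225.625.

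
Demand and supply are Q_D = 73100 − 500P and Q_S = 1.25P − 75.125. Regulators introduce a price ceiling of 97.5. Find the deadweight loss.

1472.94

In inverse form: demand P = 146.2 − 0.002Q, supply P = 60.1 + 0.8Q.
Competitive equilibrium: 146.2 − 0.002Q = 60.1 + 0.8Q → Q* = 107.3566, P* = 145.9853.
At the ceiling P = 97.5, quantity supplied = (97.5 − 60.1)/0.8 = 46.75.
Willingness to pay at Q' = 46.75: 146.2 − 0.002·46.75 = 146.1065.
ΔQ = 107.3566 − 46.75 = 60.6066; wedge = 146.1065 − 97.5 = 48.6065.
The triangle = ½ × 60.6066 × 48.6065 = 1472.94.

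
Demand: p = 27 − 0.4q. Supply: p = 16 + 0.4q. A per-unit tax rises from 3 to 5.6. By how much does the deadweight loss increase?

Competitive equilibrium: 27 − 0.4q = 16 + 0.4q → q* = 13.75, p* = 21.5.
For a per-unit tax t: Δq = t/0.8, so DWL = ½·t·(t/0.8) = t²/1.6.
At t = 3: DWL = 5.625. At t = 5.6: DWL = 19.6.
Increase = 19.6 − 5.625 = 13.975.

13.975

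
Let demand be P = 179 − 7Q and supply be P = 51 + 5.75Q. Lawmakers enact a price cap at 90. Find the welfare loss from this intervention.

67.61

Competitive equilibrium: 179 − 7Q = 51 + 5.75Q → Q* = 10.0392, P* = 108.7255.
At the ceiling P = 90, quantity supplied = (90 − 51)/5.75 = 6.7826.
Willingness to pay at Q' = 6.7826: 179 − 7·6.7826 = 131.5218.
ΔQ = 10.0392 − 6.7826 = 3.2566; wedge = 131.5218 − 90 = 41.5218.
Deadweight loss = ½ × 3.2566 × 41.5218 = 67.61.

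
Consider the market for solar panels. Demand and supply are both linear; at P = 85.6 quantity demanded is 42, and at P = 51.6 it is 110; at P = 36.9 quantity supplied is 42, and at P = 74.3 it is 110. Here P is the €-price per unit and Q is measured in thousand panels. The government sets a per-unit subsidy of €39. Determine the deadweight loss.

Demand slope = (51.6 − 85.6)/(110 − 42) = −0.5, so P = 106.6 − 0.5Q.
Supply slope = (74.3 − 36.9)/(110 − 42) = 0.55, so P = 13.8 + 0.55Q.
Competitive equilibrium: 106.6 − 0.5Q = 13.8 + 0.55Q → Q* = 88.38095, P* = 62.40952.
The subsidy lowers effective supply by 39: P = 0.55Q − 25.2.
New quantity: 106.6 − 0.5Q = 0.55Q − 25.2 → Q' = 125.52381.
Overproduction ΔQ = 125.52381 − 88.38095 = 37.14286; wedge = subsidy = 39.
Deadweight loss = ½ × 37.14286 × 39 = €724.29 thousand.

€724.29 thousand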